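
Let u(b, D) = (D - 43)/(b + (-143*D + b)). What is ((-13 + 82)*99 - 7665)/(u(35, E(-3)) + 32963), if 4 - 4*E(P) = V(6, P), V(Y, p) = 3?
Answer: -57129/2257880 ≈ -0.025302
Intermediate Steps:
E(P) = ¼ (E(P) = 1 - ¼*3 = 1 - ¾ = ¼)
u(b, D) = (-43 + D)/(-143*D + 2*b) (u(b, D) = (-43 + D)/(b + (b - 143*D)) = (-43 + D)/(-143*D + 2*b))
((-13 + 82)*99 - 7665)/(u(35, E(-3)) + 32963) = ((-13 + 82)*99 - 7665)/((43 - 1*¼)/(-2*35 + 143*(¼)) + 32963) = (69*99 - 7665)/((43 - ¼)/(-70 + 143/4) + 32963) = (6831 - 7665)/((171/4)/(-137/4) + 32963) = -834/(-4/137*171/4 + 32963) = -834/(-171/137 + 32963) = -834/4515760/137 = -834*137/4515760 = -57129/2257880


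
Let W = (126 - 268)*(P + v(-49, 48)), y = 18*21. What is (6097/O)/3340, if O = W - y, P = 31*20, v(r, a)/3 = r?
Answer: -6097/225596960 ≈ -2.7026e-5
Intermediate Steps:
v(r, a) = 3*r
y = 378
P = 620
W = -67166 (W = (126 - 268)*(620 + 3*(-49)) = -142*(620 - 147) = -142*473 = -67166)
O = -67544 (O = -67166 - 1*378 = -67166 - 378 = -67544)
(6097/O)/3340 = (6097/(-67544))/3340 = (6097*(-1/67544))*(1/3340) = -6097/67544*1/3340 = -6097/225596960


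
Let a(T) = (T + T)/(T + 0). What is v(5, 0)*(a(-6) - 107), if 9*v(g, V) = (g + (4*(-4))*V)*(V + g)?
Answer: -875/3 ≈ -291.67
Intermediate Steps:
v(g, V) = (V + g)*(g - 16*V)/9 (v(g, V) = ((g + (4*(-4))*V)*(V + g))/9 = ((g - 16*V)*(V + g))/9 = ((V + g)*(g - 16*V))/9 = (V + g)*(g - 16*V)/9)
a(T) = 2 (a(T) = (2*T)/T = 2)
v(5, 0)*(a(-6) - 107) = (-16/9*0**2 + (1/9)*5**2 - 5/3*0*5)*(2 - 107) = (-16/9*0 + (1/9)*25 + 0)*(-105) = (0 + 25/9 + 0)*(-105) = (25/9)*(-105) = -875/3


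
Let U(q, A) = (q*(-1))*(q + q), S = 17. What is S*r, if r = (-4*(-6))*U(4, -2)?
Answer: -13056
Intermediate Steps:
U(q, A) = -2*q**2 (U(q, A) = (-q)*(2*q) = -2*q**2)
r = -768 (r = (-4*(-6))*(-2*4**2) = 24*(-2*16) = 24*(-32) = -768)
S*r = 17*(-768) = -13056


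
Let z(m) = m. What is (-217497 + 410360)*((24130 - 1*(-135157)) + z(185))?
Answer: 30756248336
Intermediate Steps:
(-217497 + 410360)*((24130 - 1*(-135157)) + z(185)) = (-217497 + 410360)*((24130 - 1*(-135157)) + 185) = 192863*((24130 + 135157) + 185) = 192863*(159287 + 185) = 192863*159472 = 30756248336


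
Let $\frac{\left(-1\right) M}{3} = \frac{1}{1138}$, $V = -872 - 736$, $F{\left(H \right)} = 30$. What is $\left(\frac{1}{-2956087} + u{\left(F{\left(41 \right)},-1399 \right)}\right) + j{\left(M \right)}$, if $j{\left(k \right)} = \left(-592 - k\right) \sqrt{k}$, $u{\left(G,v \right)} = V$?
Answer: $- \frac{4753387897}{2956087} - \frac{673693 i \sqrt{3414}}{1295044} \approx -1608.0 - 30.396 i$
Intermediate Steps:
$V = -1608$
$u{\left(G,v \right)} = -1608$
$M = - \frac{3}{1138} \approx -0.0026362$
$j{\left(k \right)} = \sqrt{k} \left(-592 - k\right)$
$\left(\frac{1}{-2956087} + u{\left(F{\left(41 \right)},-1399 \right)}\right) + j{\left(M \right)} = \left(\frac{1}{-2956087} - 1608\right) + \sqrt{- \frac{3}{1138}} \left(-592 - - \frac{3}{1138}\right) = \left(- \frac{1}{2956087} - 1608\right) + \frac{i \sqrt{3414}}{1138} \left(-592 + \frac{3}{1138}\right) = - \frac{4753387897}{2956087} + \frac{i \sqrt{3414}}{1138} \left(- \frac{673693}{1138}\right) = - \frac{4753387897}{2956087} - \frac{673693 i \sqrt{3414}}{1295044}$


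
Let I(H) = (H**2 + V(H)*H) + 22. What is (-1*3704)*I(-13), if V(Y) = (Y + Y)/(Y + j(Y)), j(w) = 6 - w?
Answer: -2748368/3 ≈ -9.1612e+5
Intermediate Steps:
V(Y) = Y/3 (V(Y) = (Y + Y)/(Y + (6 - Y)) = (2*Y)/6 = (2*Y)*(1/6) = Y/3)
I(H) = 22 + 4*H**2/3 (I(H) = (H**2 + (H/3)*H) + 22 = (H**2 + H**2/3) + 22 = 4*H**2/3 + 22 = 22 + 4*H**2/3)
(-1*3704)*I(-13) = (-1*3704)*(22 + (4/3)*(-13)**2) = -3704*(22 + (4/3)*169) = -3704*(22 + 676/3) = -3704*742/3 = -2748368/3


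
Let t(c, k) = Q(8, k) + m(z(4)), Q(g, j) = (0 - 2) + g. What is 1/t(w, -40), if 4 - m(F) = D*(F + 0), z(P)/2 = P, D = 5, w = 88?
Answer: -1/30 ≈ -0.033333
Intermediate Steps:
Q(g, j) = -2 + g
z(P) = 2*P
m(F) = 4 - 5*F (m(F) = 4 - 5*(F + 0) = 4 - 5*F)
t(c, k) = -30 (t(c, k) = (-2 + 8) + (4 - 10*4) = 6 + (4 - 5*8) = 6 + (4 - 40) = 6 - 36 = -30)
1/t(w, -40) = 1/(-30) = -1/30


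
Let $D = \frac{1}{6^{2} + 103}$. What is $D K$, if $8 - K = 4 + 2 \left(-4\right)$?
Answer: $\frac{12}{139} \approx 0.086331$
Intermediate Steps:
$D = \frac{1}{139}$ ($D = \frac{1}{36 + 103} = \frac{1}{139} \approx 0.0071942$)
$K = 12$ ($K = 8 - \left(4 + 2 \left(-4\right)\right) = 8 - \left(4 - 8\right) = 8 - -4 = 8 + 4 = 12$)
$D K = \frac{1}{139} \cdot 12 = \frac{12}{139}$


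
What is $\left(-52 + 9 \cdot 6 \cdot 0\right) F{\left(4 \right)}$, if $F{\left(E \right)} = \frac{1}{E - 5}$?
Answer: $52$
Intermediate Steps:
$F{\left(E \right)} = \frac{1}{-5 + E}$
$\left(-52 + 9 \cdot 6 \cdot 0\right) F{\left(4 \right)} = \frac{-52 + 9 \cdot 6 \cdot 0}{-5 + 4} = \frac{-52 + 54 \cdot 0}{-1} = \left(-52 + 0\right) \left(-1\right) = \left(-52\right) \left(-1\right) = 52$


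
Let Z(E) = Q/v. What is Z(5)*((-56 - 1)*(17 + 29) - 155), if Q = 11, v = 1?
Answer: -30547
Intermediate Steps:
Z(E) = 11 (Z(E) = 11/1 = 11*1 = 11)
Z(5)*((-56 - 1)*(17 + 29) - 155) = 11*((-56 - 1)*(17 + 29) - 155) = 11*(-57*46 - 155) = 11*(-2622 - 155) = 11*(-2777) = -30547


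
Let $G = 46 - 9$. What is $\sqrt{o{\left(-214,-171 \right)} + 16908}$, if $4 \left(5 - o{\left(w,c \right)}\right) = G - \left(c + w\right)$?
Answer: $\frac{9 \sqrt{830}}{2} \approx 129.64$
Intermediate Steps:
$G = 37$
$o{\left(w,c \right)} = - \frac{17}{4} + \frac{c}{4} + \frac{w}{4}$ ($o{\left(w,c \right)} = 5 - \frac{37 - \left(c + w\right)}{4} = 5 - \frac{37 - c - w}{4} = 5 + \left(- \frac{37}{4} + \frac{c}{4} + \frac{w}{4}\right) = - \frac{17}{4} + \frac{c}{4} + \frac{w}{4}$)
$\sqrt{o{\left(-214,-171 \right)} + 16908} = \sqrt{\left(- \frac{17}{4} + \frac{1}{4} \left(-171\right) + \frac{1}{4} \left(-214\right)\right) + 16908} = \sqrt{\left(- \frac{17}{4} - \frac{171}{4} - \frac{107}{2}\right) + 16908} = \sqrt{- \frac{201}{2} + 16908} = \sqrt{\frac{33615}{2}} = \frac{9 \sqrt{830}}{2}$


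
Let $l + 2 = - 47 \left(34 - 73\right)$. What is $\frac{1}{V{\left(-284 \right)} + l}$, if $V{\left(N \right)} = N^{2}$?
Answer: $\frac{1}{82487} \approx 1.2123 \cdot 10^{-5}$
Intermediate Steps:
$l = 1831$ ($l = -2 - 47 \left(34 - 73\right) = -2 - -1833 = -2 + 1833 = 1831$)
$\frac{1}{V{\left(-284 \right)} + l} = \frac{1}{\left(-284\right)^{2} + 1831} = \frac{1}{80656 + 1831} = \frac{1}{82487}$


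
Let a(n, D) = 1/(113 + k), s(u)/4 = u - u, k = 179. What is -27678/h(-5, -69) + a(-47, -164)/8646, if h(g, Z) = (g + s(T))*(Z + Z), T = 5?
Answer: -11646127301/290332680 ≈ -40.113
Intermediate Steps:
s(u) = 0 (s(u) = 4*(u - u) = 4*0 = 0)
a(n, D) = 1/292 (a(n, D) = 1/(113 + 179) = 1/292)
h(g, Z) = 2*Z*g (h(g, Z) = (g + 0)*(Z + Z) = g*(2*Z) = 2*Z*g)
-27678/h(-5, -69) + a(-47, -164)/8646 = -27678/(2*(-69)*(-5)) + (1/292)/8646 = -27678/690 + (1/292)*(1/8646) = -27678*1/690 + 1/2524632 = -4613/115 + 1/2524632 = -11646127301/290332680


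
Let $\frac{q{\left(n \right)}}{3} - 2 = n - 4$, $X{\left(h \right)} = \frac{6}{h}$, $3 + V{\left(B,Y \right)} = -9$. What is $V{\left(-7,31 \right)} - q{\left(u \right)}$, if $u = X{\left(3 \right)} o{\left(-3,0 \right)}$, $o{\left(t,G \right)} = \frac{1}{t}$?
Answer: $-4$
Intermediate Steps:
$V{\left(B,Y \right)} = -12$ ($V{\left(B,Y \right)} = -3 - 9 = -12$)
$u = - \frac{2}{3}$ ($u = \frac{6 \cdot \frac{1}{3}}{-3} = 6 \cdot \frac{1}{3} \left(- \frac{1}{3}\right) = 2 \left(- \frac{1}{3}\right) = - \frac{2}{3} \approx -0.66667$)
$q{\left(n \right)} = -6 + 3 n$ ($q{\left(n \right)} = 6 + 3 \left(n - 4\right) = 6 + 3 \left(-4 + n\right) = 6 + \left(-12 + 3 n\right) = -6 + 3 n$)
$V{\left(-7,31 \right)} - q{\left(u \right)} = -12 - \left(-6 + 3 \left(- \frac{2}{3}\right)\right) = -12 - \left(-6 - 2\right) = -12 - -8 = -12 + 8 = -4$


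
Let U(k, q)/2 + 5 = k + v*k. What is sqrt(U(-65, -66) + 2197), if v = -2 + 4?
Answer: sqrt(1797) ≈ 42.391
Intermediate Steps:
v = 2
U(k, q) = -10 + 6*k (U(k, q) = -10 + 2*(k + 2*k) = -10 + 2*(3*k) = -10 + 6*k)
sqrt(U(-65, -66) + 2197) = sqrt((-10 + 6*(-65)) + 2197) = sqrt((-10 - 390) + 2197) = sqrt(-400 + 2197) = sqrt(1797)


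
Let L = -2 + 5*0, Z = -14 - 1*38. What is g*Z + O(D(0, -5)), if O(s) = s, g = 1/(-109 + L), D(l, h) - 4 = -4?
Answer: 52/111 ≈ 0.46847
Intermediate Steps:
Z = -52 (Z = -14 - 38 = -52)
D(l, h) = 0 (D(l, h) = 4 - 4 = 0)
L = -2 (L = -2 + 0 = -2)
g = -1/111 (g = 1/(-109 - 2) = 1/(-111) = -1/111 ≈ -0.0090090)
g*Z + O(D(0, -5)) = -1/111*(-52) + 0 = 52/111 + 0 = 52/111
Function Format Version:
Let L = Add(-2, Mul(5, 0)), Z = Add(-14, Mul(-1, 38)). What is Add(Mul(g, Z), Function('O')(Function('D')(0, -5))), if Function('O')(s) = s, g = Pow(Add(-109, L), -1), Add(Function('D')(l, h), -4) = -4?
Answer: Rational(52, 111) ≈ 0.46847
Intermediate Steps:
Z = -52 (Z = Add(-14, -38) = -52)
Function('D')(l, h) = 0 (Function('D')(l, h) = Add(4, -4) = 0)
L = -2 (L = Add(-2, 0) = -2)
g = Rational(-1, 111) (g = Pow(Add(-109, -2), -1) = Pow(-111, -1) = Rational(-1, 111) ≈ -0.0090090)
Add(Mul(g, Z), Function('O')(Function('D')(0, -5))) = Add(Mul(Rational(-1, 111), -52), 0) = Add(Rational(52, 111), 0) = Rational(52, 111)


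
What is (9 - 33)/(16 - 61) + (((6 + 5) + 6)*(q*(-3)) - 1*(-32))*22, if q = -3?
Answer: 61058/15 ≈ 4070.5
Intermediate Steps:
(9 - 33)/(16 - 61) + (((6 + 5) + 6)*(q*(-3)) - 1*(-32))*22 = (9 - 33)/(16 - 61) + (((6 + 5) + 6)*(-3*(-3)) - 1*(-32))*22 = -24/(-45) + ((11 + 6)*9 + 32)*22 = -24*(-1/45) + (17*9 + 32)*22 = 8/15 + (153 + 32)*22 = 8/15 + 185*22 = 8/15 + 4070 = 61058/15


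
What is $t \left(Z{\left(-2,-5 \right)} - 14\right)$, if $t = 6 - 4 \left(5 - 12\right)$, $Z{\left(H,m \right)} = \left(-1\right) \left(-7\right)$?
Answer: $-238$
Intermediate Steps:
$Z{\left(H,m \right)} = 7$
$t = 34$ ($t = 6 - 4 \left(5 - 12\right) = 6 - -28 = 6 + 28 = 34$)
$t \left(Z{\left(-2,-5 \right)} - 14\right) = 34 \left(7 - 14\right) = 34 \left(-7\right) = -238$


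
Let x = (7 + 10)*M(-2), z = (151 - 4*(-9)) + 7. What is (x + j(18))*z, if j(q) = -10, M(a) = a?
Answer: -8536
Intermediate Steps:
z = 194 (z = (151 + 36) + 7 = 187 + 7 = 194)
x = -34 (x = (7 + 10)*(-2) = 17*(-2) = -34)
(x + j(18))*z = (-34 - 10)*194 = -44*194 = -8536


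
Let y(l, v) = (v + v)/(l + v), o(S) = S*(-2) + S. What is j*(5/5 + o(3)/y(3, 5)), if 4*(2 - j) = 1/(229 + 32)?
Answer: -14609/5220 ≈ -2.7987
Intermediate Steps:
o(S) = -S (o(S) = -2*S + S = -S)
y(l, v) = 2*v/(l + v) (y(l, v) = (2*v)/(l + v) = 2*v/(l + v))
j = 2087/1044 (j = 2 - 1/(4*(229 + 32)) = 2 - ¼/261 = 2 - ¼*1/261 = 2 - 1/1044 = 2087/1044 ≈ 1.9990)
j*(5/5 + o(3)/y(3, 5)) = 2087*(5/5 + (-1*3)/((2*5/(3 + 5))))/1044 = 2087*(5*(⅕) - 3/(2*5/8))/1044 = 2087*(1 - 3/(2*5*(⅛)))/1044 = 2087*(1 - 3/5/4)/1044 = 2087*(1 - 3*⅘)/1044 = 2087*(1 - 12/5)/1044 = (2087/1044)*(-7/5) = -14609/5220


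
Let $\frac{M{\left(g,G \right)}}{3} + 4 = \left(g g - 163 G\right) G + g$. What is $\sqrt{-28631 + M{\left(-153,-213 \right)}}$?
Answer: $11 i \sqrt{307214} \approx 6097.0 i$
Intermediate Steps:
$M{\left(g,G \right)} = -12 + 3 g + 3 G \left(g^{2} - 163 G\right)$ ($M{\left(g,G \right)} = -12 + 3 \left(\left(g g - 163 G\right) G + g\right) = -12 + 3 \left(\left(g^{2} - 163 G\right) G + g\right) = -12 + 3 \left(G \left(g^{2} - 163 G\right) + g\right) = -12 + 3 \left(g + G \left(g^{2} - 163 G\right)\right) = -12 + \left(3 g + 3 G \left(g^{2} - 163 G\right)\right) = -12 + 3 g + 3 G \left(g^{2} - 163 G\right)$)
$\sqrt{-28631 + M{\left(-153,-213 \right)}} = \sqrt{-28631 + \left(-12 - 489 \left(-213\right)^{2} + 3 \left(-153\right) + 3 \left(-213\right) \left(-153\right)^{2}\right)} = \sqrt{-28631 - \left(22185912 + 14958351\right)} = \sqrt{-28631 - 37144263} = \sqrt{-37172894} = 11 i \sqrt{307214}$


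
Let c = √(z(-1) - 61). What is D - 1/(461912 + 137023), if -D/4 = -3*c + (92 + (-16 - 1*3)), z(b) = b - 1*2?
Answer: -174889021/598935 + 96*I ≈ -292.0 + 96.0*I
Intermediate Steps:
z(b) = -2 + b (z(b) = b - 2 = -2 + b)
c = 8*I (c = √((-2 - 1) - 61) = √(-3 - 61) = √(-64) = 8*I ≈ 8.0*I)
D = -292 + 96*I (D = -4*(-24*I + (92 + (-16 - 1*3))) = -4*(-24*I + (92 + (-16 - 3))) = -4*(-24*I + (92 - 19)) = -4*(-24*I + 73) = -4*(73 - 24*I) = -292 + 96*I ≈ -292.0 + 96.0*I)
D - 1/(461912 + 137023) = (-292 + 96*I) - 1/(461912 + 137023) = (-292 + 96*I) - 1/598935 = -174889021/598935 + 96*I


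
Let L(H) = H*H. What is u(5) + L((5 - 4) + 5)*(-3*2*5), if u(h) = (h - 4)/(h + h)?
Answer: -10799/10 ≈ -1079.9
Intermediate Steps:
u(h) = (-4 + h)/(2*h) (u(h) = (-4 + h)/((2*h)) = (-4 + h)*(1/(2*h)) = (-4 + h)/(2*h))
L(H) = H²
u(5) + L((5 - 4) + 5)*(-3*2*5) = (½)*(-4 + 5)/5 + ((5 - 4) + 5)²*(-3*2*5) = (½)*(⅕)*1 + (1 + 5)²*(-6*5) = ⅒ + 6²*(-30) = ⅒ + 36*(-30) = ⅒ - 1080 = -10799/10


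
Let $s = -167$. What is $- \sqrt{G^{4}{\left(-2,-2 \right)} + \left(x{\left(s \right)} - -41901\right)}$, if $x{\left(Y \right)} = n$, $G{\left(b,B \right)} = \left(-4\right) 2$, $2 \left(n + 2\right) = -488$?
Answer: $- \sqrt{45751} \approx -213.89$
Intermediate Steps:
$n = -246$ ($n = -2 + \frac{1}{2} \left(-488\right) = -2 - 244 = -246$)
$G{\left(b,B \right)} = -8$
$x{\left(Y \right)} = -246$
$- \sqrt{G^{4}{\left(-2,-2 \right)} + \left(x{\left(s \right)} - -41901\right)} = - \sqrt{\left(-8\right)^{4} - -41655} = - \sqrt{4096 + \left(-246 + 41901\right)} = - \sqrt{4096 + 41655} = - \sqrt{45751}$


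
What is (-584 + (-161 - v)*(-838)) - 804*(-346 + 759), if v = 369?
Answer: 111504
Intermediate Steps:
(-584 + (-161 - v)*(-838)) - 804*(-346 + 759) = (-584 + (-161 - 1*369)*(-838)) - 804*(-346 + 759) = (-584 + (-161 - 369)*(-838)) - 804*413 = (-584 - 530*(-838)) - 332052 = (-584 + 444140) - 332052 = 443556 - 332052 = 111504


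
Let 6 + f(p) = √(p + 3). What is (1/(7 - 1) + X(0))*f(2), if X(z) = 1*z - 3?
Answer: 17 - 17*√5/6 ≈ 10.664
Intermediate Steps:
f(p) = -6 + √(3 + p) (f(p) = -6 + √(p + 3) = -6 + √(3 + p))
X(z) = -3 + z (X(z) = z - 3 = -3 + z)
(1/(7 - 1) + X(0))*f(2) = (1/(7 - 1) + (-3 + 0))*(-6 + √(3 + 2)) = (1/6 - 3)*(-6 + √5) = (⅙ - 3)*(-6 + √5) = -17*(-6 + √5)/6 = 17 - 17*√5/6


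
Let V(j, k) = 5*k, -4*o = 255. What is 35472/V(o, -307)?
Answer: -35472/1535 ≈ -23.109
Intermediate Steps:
o = -255/4 (o = -1/4*255 = -255/4 ≈ -63.750)
35472/V(o, -307) = 35472/((5*(-307))) = 35472/(-1535) = 35472*(-1/1535) = -35472/1535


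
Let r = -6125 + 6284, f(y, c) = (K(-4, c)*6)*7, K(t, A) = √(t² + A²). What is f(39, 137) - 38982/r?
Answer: -12994/53 + 714*√65 ≈ 5511.3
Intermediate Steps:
K(t, A) = √(A² + t²)
f(y, c) = 42*√(16 + c²) (f(y, c) = (√(c² + (-4)²)*6)*7 = (√(c² + 16)*6)*7 = (√(16 + c²)*6)*7 = (6*√(16 + c²))*7 = 42*√(16 + c²))
r = 159
f(39, 137) - 38982/r = 42*√(16 + 137²) - 38982/159 = 42*√(16 + 18769) - 38982*1/159 = 42*√18785 - 12994/53 = 42*(17*√65) - 12994/53 = 714*√65 - 12994/53 = -12994/53 + 714*√65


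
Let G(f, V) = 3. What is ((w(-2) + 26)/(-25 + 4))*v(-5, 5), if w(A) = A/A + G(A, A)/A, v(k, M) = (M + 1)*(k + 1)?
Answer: 204/7 ≈ 29.143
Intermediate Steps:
v(k, M) = (1 + M)*(1 + k)
w(A) = 1 + 3/A (w(A) = A/A + 3/A = 1 + 3/A)
((w(-2) + 26)/(-25 + 4))*v(-5, 5) = (((3 - 2)/(-2) + 26)/(-25 + 4))*(1 + 5 - 5 + 5*(-5)) = ((-½*1 + 26)/(-21))*(1 + 5 - 5 - 25) = ((-½ + 26)*(-1/21))*(-24) = ((51/2)*(-1/21))*(-24) = -17/14*(-24) = 204/7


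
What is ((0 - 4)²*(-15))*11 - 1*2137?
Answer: -4777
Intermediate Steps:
((0 - 4)²*(-15))*11 - 1*2137 = ((-4)²*(-15))*11 - 2137 = (16*(-15))*11 - 2137 = -240*11 - 2137 = -2640 - 2137 = -4777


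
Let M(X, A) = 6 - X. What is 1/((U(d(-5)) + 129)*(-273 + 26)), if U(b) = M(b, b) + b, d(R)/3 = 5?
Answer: -1/33345 ≈ -2.9990e-5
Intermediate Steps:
d(R) = 15 (d(R) = 3*5 = 15)
U(b) = 6 (U(b) = (6 - b) + b = 6)
1/((U(d(-5)) + 129)*(-273 + 26)) = 1/((6 + 129)*(-273 + 26)) = 1/(135*(-247)) = 1/(-33345) = -1/33345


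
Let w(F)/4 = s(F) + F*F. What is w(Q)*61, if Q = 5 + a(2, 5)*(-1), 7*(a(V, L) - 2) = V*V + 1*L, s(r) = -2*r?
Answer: -5856/49 ≈ -119.51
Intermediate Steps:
a(V, L) = 2 + L/7 + V²/7 (a(V, L) = 2 + (V*V + 1*L)/7 = 2 + (V² + L)/7 = 2 + (L + V²)/7 = 2 + (L/7 + V²/7) = 2 + L/7 + V²/7)
Q = 12/7 (Q = 5 + (2 + (⅐)*5 + (⅐)*2²)*(-1) = 5 + (2 + 5/7 + (⅐)*4)*(-1) = 5 + (2 + 5/7 + 4/7)*(-1) = 5 + (23/7)*(-1) = 5 - 23/7 = 12/7 ≈ 1.7143)
w(F) = -8*F + 4*F² (w(F) = 4*(-2*F + F*F) = 4*(-2*F + F²) = 4*(F² - 2*F) = -8*F + 4*F²)
w(Q)*61 = (4*(12/7)*(-2 + 12/7))*61 = (4*(12/7)*(-2/7))*61 = -96/49*61 = -5856/49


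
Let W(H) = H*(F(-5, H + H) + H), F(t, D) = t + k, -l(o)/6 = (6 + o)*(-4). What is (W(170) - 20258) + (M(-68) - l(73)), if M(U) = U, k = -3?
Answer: 5318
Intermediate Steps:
l(o) = 144 + 24*o (l(o) = -6*(6 + o)*(-4) = -6*(-24 - 4*o) = 144 + 24*o)
F(t, D) = -3 + t (F(t, D) = t - 3 = -3 + t)
W(H) = H*(-8 + H) (W(H) = H*((-3 - 5) + H) = H*(-8 + H))
(W(170) - 20258) + (M(-68) - l(73)) = (170*(-8 + 170) - 20258) + (-68 - (144 + 24*73)) = (170*162 - 20258) + (-68 - (144 + 1752)) = (27540 - 20258) + (-68 - 1*1896) = 7282 + (-68 - 1896) = 7282 - 1964 = 5318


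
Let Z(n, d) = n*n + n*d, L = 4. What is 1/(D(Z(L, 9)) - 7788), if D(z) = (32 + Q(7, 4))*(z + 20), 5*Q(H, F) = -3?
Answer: -5/27636 ≈ -0.00018092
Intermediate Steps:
Q(H, F) = -⅗ (Q(H, F) = (⅕)*(-3) = -⅗)
Z(n, d) = n² + d*n
D(z) = 628 + 157*z/5 (D(z) = (32 - ⅗)*(z + 20) = 157*(20 + z)/5 = 628 + 157*z/5)
1/(D(Z(L, 9)) - 7788) = 1/((628 + 157*(4*(9 + 4))/5) - 7788) = 1/((628 + 157*(4*13)/5) - 7788) = 1/((628 + (157/5)*52) - 7788) = 1/((628 + 8164/5) - 7788) = 1/(11304/5 - 7788) = 1/(-27636/5) = -5/27636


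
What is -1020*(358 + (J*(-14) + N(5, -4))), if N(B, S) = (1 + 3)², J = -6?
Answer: -467160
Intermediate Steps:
N(B, S) = 16 (N(B, S) = 4² = 16)
-1020*(358 + (J*(-14) + N(5, -4))) = -1020*(358 + (-6*(-14) + 16)) = -1020*(358 + (84 + 16)) = -1020*(358 + 100) = -1020*458 = -467160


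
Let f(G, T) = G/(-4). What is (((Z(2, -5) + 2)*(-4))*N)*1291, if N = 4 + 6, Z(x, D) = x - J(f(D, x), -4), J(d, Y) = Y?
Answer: -413120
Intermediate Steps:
f(G, T) = -G/4 (f(G, T) = G*(-¼) = -G/4)
Z(x, D) = 4 + x (Z(x, D) = x - 1*(-4) = x + 4 = 4 + x)
N = 10
(((Z(2, -5) + 2)*(-4))*N)*1291 = ((((4 + 2) + 2)*(-4))*10)*1291 = (((6 + 2)*(-4))*10)*1291 = ((8*(-4))*10)*1291 = -32*10*1291 = -320*1291 = -413120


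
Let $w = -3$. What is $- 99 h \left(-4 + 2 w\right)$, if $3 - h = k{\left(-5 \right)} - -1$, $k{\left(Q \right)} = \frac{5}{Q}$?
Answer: $2970$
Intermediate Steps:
$h = 3$ ($h = 3 - \left(\frac{5}{-5} - -1\right) = 3 - \left(5 \left(- \frac{1}{5}\right) + 1\right) = 3 - \left(-1 + 1\right) = 3 - 0 = 3 + 0 = 3$)
$- 99 h \left(-4 + 2 w\right) = \left(-99\right) 3 \left(-4 + 2 \left(-3\right)\right) = - 297 \left(-4 - 6\right) = \left(-297\right) \left(-10\right) = 2970$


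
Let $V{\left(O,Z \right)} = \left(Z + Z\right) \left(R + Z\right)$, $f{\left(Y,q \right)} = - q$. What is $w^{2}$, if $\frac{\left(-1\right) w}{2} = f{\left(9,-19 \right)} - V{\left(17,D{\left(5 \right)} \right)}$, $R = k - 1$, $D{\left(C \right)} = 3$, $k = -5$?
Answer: $5476$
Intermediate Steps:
$R = -6$ ($R = -5 - 1 = -6$)
$V{\left(O,Z \right)} = 2 Z \left(-6 + Z\right)$ ($V{\left(O,Z \right)} = \left(Z + Z\right) \left(-6 + Z\right) = 2 Z \left(-6 + Z\right)$)
$w = -74$ ($w = - 2 \left(\left(-1\right) \left(-19\right) - 2 \cdot 3 \left(-6 + 3\right)\right) = - 2 \left(19 - 2 \cdot 3 \left(-3\right)\right) = - 2 \left(19 - -18\right) = - 2 \left(19 + 18\right) = \left(-2\right) 37 = -74$)
$w^{2} = \left(-74\right)^{2} = 5476$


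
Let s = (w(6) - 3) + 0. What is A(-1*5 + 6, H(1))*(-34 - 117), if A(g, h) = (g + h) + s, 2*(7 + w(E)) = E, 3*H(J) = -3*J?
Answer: 1057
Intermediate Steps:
H(J) = -J (H(J) = (-3*J)/3 = -J)
w(E) = -7 + E/2
s = -7 (s = ((-7 + (½)*6) - 3) + 0 = ((-7 + 3) - 3) + 0 = (-4 - 3) + 0 = -7 + 0 = -7)
A(g, h) = -7 + g + h (A(g, h) = (g + h) - 7 = -7 + g + h)
A(-1*5 + 6, H(1))*(-34 - 117) = (-7 + (-1*5 + 6) - 1*1)*(-34 - 117) = (-7 + (-5 + 6) - 1)*(-151) = (-7 + 1 - 1)*(-151) = -7*(-151) = 1057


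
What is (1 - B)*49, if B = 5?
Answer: -196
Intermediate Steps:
(1 - B)*49 = (1 - 1*5)*49 = (1 - 5)*49 = -4*49 = -196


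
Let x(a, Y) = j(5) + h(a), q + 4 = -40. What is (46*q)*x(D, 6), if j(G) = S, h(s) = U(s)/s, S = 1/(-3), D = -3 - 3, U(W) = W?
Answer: -4048/3 ≈ -1349.3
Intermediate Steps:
q = -44 (q = -4 - 40 = -44)
D = -6
S = -⅓ ≈ -0.33333
h(s) = 1 (h(s) = s/s = 1)
j(G) = -⅓
x(a, Y) = ⅔ (x(a, Y) = -⅓ + 1 = ⅔)
(46*q)*x(D, 6) = (46*(-44))*(⅔) = -2024*⅔ = -4048/3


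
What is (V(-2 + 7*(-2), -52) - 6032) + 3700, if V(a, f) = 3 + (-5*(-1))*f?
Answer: -2589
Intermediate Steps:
V(a, f) = 3 + 5*f
(V(-2 + 7*(-2), -52) - 6032) + 3700 = ((3 + 5*(-52)) - 6032) + 3700 = ((3 - 260) - 6032) + 3700 = (-257 - 6032) + 3700 = -6289 + 3700 = -2589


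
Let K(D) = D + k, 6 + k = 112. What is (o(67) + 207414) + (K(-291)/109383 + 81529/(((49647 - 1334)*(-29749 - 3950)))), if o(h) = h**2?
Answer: 12579016791200588987/59362146333807 ≈ 2.1190e+5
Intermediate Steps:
k = 106 (k = -6 + 112 = 106)
K(D) = 106 + D (K(D) = D + 106 = 106 + D)
(o(67) + 207414) + (K(-291)/109383 + 81529/(((49647 - 1334)*(-29749 - 3950)))) = (67**2 + 207414) + ((106 - 291)/109383 + 81529/(((49647 - 1334)*(-29749 - 3950)))) = (4489 + 207414) + (-185*1/109383 + 81529/((48313*(-33699)))) = 211903 + (-185/109383 + 81529/(-1628099787)) = 211903 + (-185/109383 + 81529*(-1/1628099787)) = 211903 + (-185/109383 - 81529/1628099787) = 211903 - 103372115734/59362146333807 = 12579016791200588987/59362146333807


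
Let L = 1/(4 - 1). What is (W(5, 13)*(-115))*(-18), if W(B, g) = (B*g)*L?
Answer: 44850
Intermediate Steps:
L = ⅓ (L = 1/3 = ⅓ ≈ 0.33333)
W(B, g) = B*g/3 (W(B, g) = (B*g)*(⅓) = B*g/3)
(W(5, 13)*(-115))*(-18) = (((⅓)*5*13)*(-115))*(-18) = ((65/3)*(-115))*(-18) = -7475/3*(-18) = 44850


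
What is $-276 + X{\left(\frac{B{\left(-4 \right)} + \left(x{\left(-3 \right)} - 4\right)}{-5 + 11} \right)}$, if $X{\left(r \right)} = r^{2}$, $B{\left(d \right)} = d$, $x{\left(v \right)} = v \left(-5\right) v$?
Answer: $- \frac{7127}{36} \approx -197.97$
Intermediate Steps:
$x{\left(v \right)} = - 5 v^{2}$ ($x{\left(v \right)} = - 5 v v = - 5 v^{2}$)
$-276 + X{\left(\frac{B{\left(-4 \right)} + \left(x{\left(-3 \right)} - 4\right)}{-5 + 11} \right)} = -276 + \left(\frac{-4 - \left(4 + 5 \left(-3\right)^{2}\right)}{-5 + 11}\right)^{2} = -276 + \left(\frac{-4 - 49}{6}\right)^{2} = -276 + \left(\left(-4 - 49\right) \frac{1}{6}\right)^{2} = -276 + \left(\left(-53\right) \frac{1}{6}\right)^{2} = -276 + \left(- \frac{53}{6}\right)^{2} = -276 + \frac{2809}{36} = - \frac{7127}{36}$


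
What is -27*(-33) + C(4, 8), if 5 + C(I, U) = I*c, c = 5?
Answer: 906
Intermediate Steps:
C(I, U) = -5 + 5*I (C(I, U) = -5 + I*5 = -5 + 5*I)
-27*(-33) + C(4, 8) = -27*(-33) + (-5 + 5*4) = 891 + (-5 + 20) = 891 + 15 = 906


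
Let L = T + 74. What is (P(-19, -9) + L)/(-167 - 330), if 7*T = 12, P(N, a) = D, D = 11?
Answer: -607/3479 ≈ -0.17448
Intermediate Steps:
P(N, a) = 11
T = 12/7 (T = (1/7)*12 = 12/7 ≈ 1.7143)
L = 530/7 (L = 12/7 + 74 = 530/7 ≈ 75.714)
(P(-19, -9) + L)/(-167 - 330) = (11 + 530/7)/(-167 - 330) = (607/7)/(-497) = (607/7)*(-1/497) = -607/3479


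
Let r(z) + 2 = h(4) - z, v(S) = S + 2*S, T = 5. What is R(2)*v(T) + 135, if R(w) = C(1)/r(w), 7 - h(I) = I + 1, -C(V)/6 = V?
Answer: 180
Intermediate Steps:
C(V) = -6*V
h(I) = 6 - I (h(I) = 7 - (I + 1) = 7 - (1 + I) = 7 + (-1 - I) = 6 - I)
v(S) = 3*S
r(z) = -z (r(z) = -2 + ((6 - 1*4) - z) = -2 + ((6 - 4) - z) = -2 + (2 - z) = -z)
R(w) = 6/w (R(w) = (-6*1)/((-w)) = -(-6)/w = 6/w)
R(2)*v(T) + 135 = (6/2)*(3*5) + 135 = (6*(½))*15 + 135 = 3*15 + 135 = 45 + 135 = 180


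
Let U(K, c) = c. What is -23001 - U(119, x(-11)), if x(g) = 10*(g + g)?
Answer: -22781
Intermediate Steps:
x(g) = 20*g (x(g) = 10*(2*g) = 20*g)
-23001 - U(119, x(-11)) = -23001 - 20*(-11) = -23001 - 1*(-220) = -23001 + 220 = -22781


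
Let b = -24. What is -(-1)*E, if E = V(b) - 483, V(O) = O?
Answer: -507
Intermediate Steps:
E = -507 (E = -24 - 483 = -507)
-(-1)*E = -(-1)*(-507) = -1*507 = -507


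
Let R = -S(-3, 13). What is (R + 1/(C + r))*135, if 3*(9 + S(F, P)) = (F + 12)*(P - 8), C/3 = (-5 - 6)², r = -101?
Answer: -212085/262 ≈ -809.48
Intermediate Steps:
C = 363 (C = 3*(-5 - 6)² = 3*(-11)² = 3*121 = 363)
S(F, P) = -9 + (-8 + P)*(12 + F)/3 (S(F, P) = -9 + ((F + 12)*(P - 8))/3 = -9 + ((12 + F)*(-8 + P))/3 = -9 + ((-8 + P)*(12 + F))/3 = -9 + (-8 + P)*(12 + F)/3)
R = -6 (R = -(-41 + 4*13 - 8/3*(-3) + (⅓)*(-3)*13) = -(-41 + 52 + 8 - 13) = -1*6 = -6)
(R + 1/(C + r))*135 = (-6 + 1/(363 - 101))*135 = (-6 + 1/262)*135 = -1571/262*135 = -212085/262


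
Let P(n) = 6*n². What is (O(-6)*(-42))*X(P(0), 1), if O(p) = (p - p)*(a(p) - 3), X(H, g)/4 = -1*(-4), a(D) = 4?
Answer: 0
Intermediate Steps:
X(H, g) = 16 (X(H, g) = 4*(-1*(-4)) = 4*4 = 16)
O(p) = 0 (O(p) = (p - p)*(4 - 3) = 0*1 = 0)
(O(-6)*(-42))*X(P(0), 1) = (0*(-42))*16 = 0*16 = 0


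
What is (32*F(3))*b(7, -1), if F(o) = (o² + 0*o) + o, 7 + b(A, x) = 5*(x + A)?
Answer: 8832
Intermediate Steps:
b(A, x) = -7 + 5*A + 5*x (b(A, x) = -7 + 5*(x + A) = -7 + 5*(A + x) = -7 + (5*A + 5*x) = -7 + 5*A + 5*x)
F(o) = o + o² (F(o) = (o² + 0) + o = o² + o = o + o²)
(32*F(3))*b(7, -1) = (32*(3*(1 + 3)))*(-7 + 5*7 + 5*(-1)) = (32*(3*4))*(-7 + 35 - 5) = (32*12)*23 = 384*23 = 8832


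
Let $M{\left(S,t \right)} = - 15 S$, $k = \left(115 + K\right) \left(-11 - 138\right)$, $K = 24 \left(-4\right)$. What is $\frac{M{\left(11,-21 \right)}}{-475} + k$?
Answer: $- \frac{268912}{95} \approx -2830.7$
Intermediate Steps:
$K = -96$
$k = -2831$ ($k = \left(115 - 96\right) \left(-11 - 138\right) = 19 \left(-149\right) = -2831$)
$\frac{M{\left(11,-21 \right)}}{-475} + k = \frac{\left(-15\right) 11}{-475} - 2831 = \left(- \frac{1}{475}\right) \left(-165\right) - 2831 = \frac{33}{95} - 2831 = - \frac{268912}{95}$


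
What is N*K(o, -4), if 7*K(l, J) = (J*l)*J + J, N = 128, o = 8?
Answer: 15872/7 ≈ 2267.4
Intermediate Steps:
K(l, J) = J/7 + l*J**2/7 (K(l, J) = ((J*l)*J + J)/7 = (l*J**2 + J)/7 = (J + l*J**2)/7 = J/7 + l*J**2/7)
N*K(o, -4) = 128*((1/7)*(-4)*(1 - 4*8)) = 128*((1/7)*(-4)*(1 - 32)) = 128*((1/7)*(-4)*(-31)) = 128*(124/7) = 15872/7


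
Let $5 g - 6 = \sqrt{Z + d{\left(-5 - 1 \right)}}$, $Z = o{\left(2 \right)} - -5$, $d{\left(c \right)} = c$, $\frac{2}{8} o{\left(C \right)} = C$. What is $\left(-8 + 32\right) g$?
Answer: $\frac{144}{5} + \frac{24 \sqrt{7}}{5} \approx 41.5$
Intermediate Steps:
$o{\left(C \right)} = 4 C$
$Z = 13$ ($Z = 4 \cdot 2 - -5 = 8 + 5 = 13$)
$g = \frac{6}{5} + \frac{\sqrt{7}}{5}$ ($g = \frac{6}{5} + \frac{\sqrt{13 - 6}}{5} = \frac{6}{5} + \frac{\sqrt{7}}{5} \approx 1.7292$)
$\left(-8 + 32\right) g = \left(-8 + 32\right) \left(\frac{6}{5} + \frac{\sqrt{7}}{5}\right) = 24 \left(\frac{6}{5} + \frac{\sqrt{7}}{5}\right) = \frac{144}{5} + \frac{24 \sqrt{7}}{5}$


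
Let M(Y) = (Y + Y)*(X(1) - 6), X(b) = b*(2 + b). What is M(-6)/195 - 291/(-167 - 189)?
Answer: 23187/23140 ≈ 1.0020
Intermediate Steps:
M(Y) = -6*Y (M(Y) = (Y + Y)*(1*(2 + 1) - 6) = (2*Y)*(1*3 - 6) = (2*Y)*(3 - 6) = (2*Y)*(-3) = -6*Y)
M(-6)/195 - 291/(-167 - 189) = -6*(-6)/195 - 291/(-167 - 189) = 36*(1/195) - 291/(-356) = 12/65 - 291*(-1/356) = 12/65 + 291/356 = 23187/23140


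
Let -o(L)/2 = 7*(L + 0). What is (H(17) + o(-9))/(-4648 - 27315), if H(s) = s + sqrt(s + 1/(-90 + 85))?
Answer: -143/31963 - 2*sqrt(105)/159815 ≈ -0.0046022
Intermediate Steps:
o(L) = -14*L (o(L) = -14*(L + 0) = -14*L)
H(s) = s + sqrt(-1/5 + s) (H(s) = s + sqrt(s + 1/(-5)) = s + sqrt(s - 1/5) = s + sqrt(-1/5 + s))
(H(17) + o(-9))/(-4648 - 27315) = ((17 + sqrt(-5 + 25*17)/5) - 14*(-9))/(-4648 - 27315) = ((17 + sqrt(-5 + 425)/5) + 126)/(-31963) = ((17 + sqrt(420)/5) + 126)*(-1/31963) = ((17 + (2*sqrt(105))/5) + 126)*(-1/31963) = ((17 + 2*sqrt(105)/5) + 126)*(-1/31963) = (143 + 2*sqrt(105)/5)*(-1/31963) = -143/31963 - 2*sqrt(105)/159815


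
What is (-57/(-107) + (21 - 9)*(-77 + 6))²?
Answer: 8300485449/11449 ≈ 7.2500e+5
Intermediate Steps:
(-57/(-107) + (21 - 9)*(-77 + 6))² = (-57*(-1/107) + 12*(-71))² = (57/107 - 852)² = (-91107/107)² = 8300485449/11449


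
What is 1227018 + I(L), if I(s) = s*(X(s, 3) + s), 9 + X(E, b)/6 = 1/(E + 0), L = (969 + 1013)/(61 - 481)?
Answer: 54123978421/44100 ≈ 1.2273e+6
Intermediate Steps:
L = -991/210 (L = 1982/(-420) = 1982*(-1/420) = -991/210 ≈ -4.7190)
X(E, b) = -54 + 6/E (X(E, b) = -54 + 6/(E + 0) = -54 + 6/E)
I(s) = s*(-54 + s + 6/s) (I(s) = s*((-54 + 6/s) + s) = s*(-54 + s + 6/s))
1227018 + I(L) = 1227018 + (6 - 991*(-54 - 991/210)/210) = 1227018 + (6 - 991/210*(-12331/210)) = 1227018 + (6 + 12220021/44100) = 1227018 + 12484621/44100 = 54123978421/44100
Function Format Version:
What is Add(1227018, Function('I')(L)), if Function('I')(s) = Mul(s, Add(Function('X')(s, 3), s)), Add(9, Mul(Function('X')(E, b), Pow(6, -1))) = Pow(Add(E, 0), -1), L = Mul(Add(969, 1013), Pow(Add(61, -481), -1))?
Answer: Rational(54123978421, 44100) ≈ 1.2273e+6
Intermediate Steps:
L = Rational(-991, 210) (L = Mul(1982, Pow(-420, -1)) = Mul(1982, Rational(-1, 420)) = Rational(-991, 210) ≈ -4.7190)
Function('X')(E, b) = Add(-54, Mul(6, Pow(E, -1))) (Function('X')(E, b) = Add(-54, Mul(6, Pow(Add(E, 0), -1))) = Add(-54, Mul(6, Pow(E, -1))))
Function('I')(s) = Mul(s, Add(-54, s, Mul(6, Pow(s, -1)))) (Function('I')(s) = Mul(s, Add(Add(-54, Mul(6, Pow(s, -1))), s)) = Mul(s, Add(-54, s, Mul(6, Pow(s, -1)))))
Add(1227018, Function('I')(L)) = Add(1227018, Add(6, Mul(Rational(-991, 210), Add(-54, Rational(-991, 210))))) = Add(1227018, Add(6, Mul(Rational(-991, 210), Rational(-12331, 210)))) = Add(1227018, Add(6, Rational(12220021, 44100))) = Add(1227018, Rational(12484621, 44100)) = Rational(54123978421, 44100)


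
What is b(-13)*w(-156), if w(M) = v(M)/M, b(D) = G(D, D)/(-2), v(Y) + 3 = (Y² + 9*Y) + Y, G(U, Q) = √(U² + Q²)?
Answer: 7591*√2/8 ≈ 1341.9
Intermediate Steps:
G(U, Q) = √(Q² + U²)
v(Y) = -3 + Y² + 10*Y (v(Y) = -3 + ((Y² + 9*Y) + Y) = -3 + (Y² + 10*Y) = -3 + Y² + 10*Y)
b(D) = -√2*√(D²)/2 (b(D) = √(D² + D²)/(-2) = √(2*D²)*(-½) = (√2*√(D²))*(-½) = -√2*√(D²)/2)
w(M) = (-3 + M² + 10*M)/M
b(-13)*w(-156) = (-√2*√((-13)²)/2)*(10 - 156 - 3/(-156)) = (-√2*√169/2)*(10 - 156 - 3*(-1/156)) = (-½*√2*13)*(10 - 156 + 1/52) = -13*√2/2*(-7591/52) = 7591*√2/8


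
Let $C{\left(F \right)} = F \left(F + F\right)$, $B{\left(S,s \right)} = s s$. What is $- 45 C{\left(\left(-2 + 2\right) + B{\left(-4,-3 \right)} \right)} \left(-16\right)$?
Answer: $116640$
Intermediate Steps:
$B{\left(S,s \right)} = s^{2}$
$C{\left(F \right)} = 2 F^{2}$ ($C{\left(F \right)} = F 2 F = 2 F^{2}$)
$- 45 C{\left(\left(-2 + 2\right) + B{\left(-4,-3 \right)} \right)} \left(-16\right) = - 45 \cdot 2 \left(\left(-2 + 2\right) + \left(-3\right)^{2}\right)^{2} \left(-16\right) = - 45 \cdot 2 \left(0 + 9\right)^{2} \left(-16\right) = - 45 \cdot 2 \cdot 9^{2} \left(-16\right) = - 45 \cdot 2 \cdot 81 \left(-16\right) = \left(-45\right) 162 \left(-16\right) = \left(-7290\right) \left(-16\right) = 116640$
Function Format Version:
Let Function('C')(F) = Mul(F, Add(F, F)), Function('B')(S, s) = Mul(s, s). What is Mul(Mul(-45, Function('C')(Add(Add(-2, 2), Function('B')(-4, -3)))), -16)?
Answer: 116640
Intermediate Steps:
Function('B')(S, s) = Pow(s, 2)
Function('C')(F) = Mul(2, Pow(F, 2)) (Function('C')(F) = Mul(F, Mul(2, F)) = Mul(2, Pow(F, 2)))
Mul(Mul(-45, Function('C')(Add(Add(-2, 2), Function('B')(-4, -3)))), -16) = Mul(Mul(-45, Mul(2, Pow(Add(Add(-2, 2), Pow(-3, 2)), 2))), -16) = Mul(Mul(-45, Mul(2, Pow(Add(0, 9), 2))), -16) = Mul(Mul(-45, Mul(2, Pow(9, 2))), -16) = Mul(Mul(-45, Mul(2, 81)), -16) = Mul(Mul(-45, 162), -16) = Mul(-7290, -16) = 116640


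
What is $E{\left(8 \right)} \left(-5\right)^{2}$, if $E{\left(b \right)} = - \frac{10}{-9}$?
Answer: $\frac{250}{9} \approx 27.778$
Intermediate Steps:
$E{\left(b \right)} = \frac{10}{9}$ ($E{\left(b \right)} = \left(-10\right) \left(- \frac{1}{9}\right) = \frac{10}{9}$)
$E{\left(8 \right)} \left(-5\right)^{2} = \frac{10 \left(-5\right)^{2}}{9} = \frac{10}{9} \cdot 25 = \frac{250}{9}$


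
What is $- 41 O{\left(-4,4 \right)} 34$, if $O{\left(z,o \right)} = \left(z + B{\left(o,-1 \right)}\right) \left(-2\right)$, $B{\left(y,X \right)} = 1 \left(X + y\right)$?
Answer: $-2788$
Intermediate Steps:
$B{\left(y,X \right)} = X + y$
$O{\left(z,o \right)} = 2 - 2 o - 2 z$ ($O{\left(z,o \right)} = \left(z + \left(-1 + o\right)\right) \left(-2\right) = \left(-1 + o + z\right) \left(-2\right) = 2 - 2 o - 2 z$)
$- 41 O{\left(-4,4 \right)} 34 = - 41 \left(2 - 8 - -8\right) 34 = - 41 \left(2 - 8 + 8\right) 34 = \left(-41\right) 2 \cdot 34 = \left(-82\right) 34 = -2788$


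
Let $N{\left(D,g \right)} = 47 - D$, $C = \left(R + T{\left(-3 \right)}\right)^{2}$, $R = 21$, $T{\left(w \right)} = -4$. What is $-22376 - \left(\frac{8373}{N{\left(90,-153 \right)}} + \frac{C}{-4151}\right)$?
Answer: $- \frac{3959190618}{178493} \approx -22181.0$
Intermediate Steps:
$C = 289$ ($C = \left(21 - 4\right)^{2} = 17^{2} = 289$)
$-22376 - \left(\frac{8373}{N{\left(90,-153 \right)}} + \frac{C}{-4151}\right) = -22376 - \left(\frac{8373}{47 - 90} + \frac{289}{-4151}\right) = -22376 - \left(\frac{8373}{47 - 90} + 289 \left(- \frac{1}{4151}\right)\right) = -22376 - \left(\frac{8373}{-43} - \frac{289}{4151}\right) = -22376 - \left(8373 \left(- \frac{1}{43}\right) - \frac{289}{4151}\right) = -22376 - \left(- \frac{8373}{43} - \frac{289}{4151}\right) = -22376 - - \frac{34768750}{178493} = -22376 + \frac{34768750}{178493} = - \frac{3959190618}{178493}$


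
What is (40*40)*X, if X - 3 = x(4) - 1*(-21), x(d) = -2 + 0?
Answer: 35200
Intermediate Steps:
x(d) = -2
X = 22 (X = 3 + (-2 - 1*(-21)) = 3 + (-2 + 21) = 3 + 19 = 22)
(40*40)*X = (40*40)*22 = 1600*22 = 35200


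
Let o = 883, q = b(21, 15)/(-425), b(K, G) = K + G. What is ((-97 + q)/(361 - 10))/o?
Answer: -41261/131721525 ≈ -0.00031324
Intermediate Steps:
b(K, G) = G + K
q = -36/425 (q = (15 + 21)/(-425) = 36*(-1/425) = -36/425 ≈ -0.084706)
((-97 + q)/(361 - 10))/o = ((-97 - 36/425)/(361 - 10))/883 = -41261/425/351*(1/883) = -41261/425*1/351*(1/883) = -41261/149175*1/883 = -41261/131721525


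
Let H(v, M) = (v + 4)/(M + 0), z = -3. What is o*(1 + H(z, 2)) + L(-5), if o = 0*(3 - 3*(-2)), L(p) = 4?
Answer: 4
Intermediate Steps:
H(v, M) = (4 + v)/M
o = 0 (o = 0*(3 + 6) = 0*9 = 0)
o*(1 + H(z, 2)) + L(-5) = 0*(1 + (4 - 3)/2) + 4 = 0*(1 + (½)*1) + 4 = 0*(1 + ½) + 4 = 0*(3/2) + 4 = 0 + 4 = 4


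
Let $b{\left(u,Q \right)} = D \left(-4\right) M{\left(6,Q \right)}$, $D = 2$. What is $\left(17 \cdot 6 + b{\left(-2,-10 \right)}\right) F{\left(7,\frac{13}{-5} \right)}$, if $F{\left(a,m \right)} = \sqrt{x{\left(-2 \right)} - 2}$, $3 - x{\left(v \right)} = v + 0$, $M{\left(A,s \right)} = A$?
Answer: $54 \sqrt{3} \approx 93.531$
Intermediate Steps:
$x{\left(v \right)} = 3 - v$ ($x{\left(v \right)} = 3 - \left(v + 0\right) = 3 - v$)
$b{\left(u,Q \right)} = -48$ ($b{\left(u,Q \right)} = 2 \left(-4\right) 6 = \left(-8\right) 6 = -48$)
$F{\left(a,m \right)} = \sqrt{3}$ ($F{\left(a,m \right)} = \sqrt{\left(3 - -2\right) - 2} = \sqrt{\left(3 + 2\right) - 2} = \sqrt{5 - 2} = \sqrt{3}$)
$\left(17 \cdot 6 + b{\left(-2,-10 \right)}\right) F{\left(7,\frac{13}{-5} \right)} = \left(17 \cdot 6 - 48\right) \sqrt{3} = \left(102 - 48\right) \sqrt{3} = 54 \sqrt{3}$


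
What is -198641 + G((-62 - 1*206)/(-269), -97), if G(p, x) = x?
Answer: -198738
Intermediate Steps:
-198641 + G((-62 - 1*206)/(-269), -97) = -198641 - 97 = -198738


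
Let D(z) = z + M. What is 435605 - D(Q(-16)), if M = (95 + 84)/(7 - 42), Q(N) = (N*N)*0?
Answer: 15246354/35 ≈ 4.3561e+5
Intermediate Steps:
Q(N) = 0 (Q(N) = N**2*0 = 0)
M = -179/35 (M = 179/(-35) = 179*(-1/35) = -179/35 ≈ -5.1143)
D(z) = -179/35 + z (D(z) = z - 179/35 = -179/35 + z)
435605 - D(Q(-16)) = 435605 - (-179/35 + 0) = 435605 - 1*(-179/35) = 435605 + 179/35 = 15246354/35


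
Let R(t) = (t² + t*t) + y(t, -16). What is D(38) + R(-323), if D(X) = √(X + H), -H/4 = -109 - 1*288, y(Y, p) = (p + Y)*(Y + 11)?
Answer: 314426 + √1626 ≈ 3.1447e+5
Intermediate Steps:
y(Y, p) = (11 + Y)*(Y + p) (y(Y, p) = (Y + p)*(11 + Y) = (11 + Y)*(Y + p))
H = 1588 (H = -4*(-109 - 1*288) = -4*(-109 - 288) = -4*(-397) = 1588)
R(t) = -176 - 5*t + 3*t² (R(t) = (t² + t*t) + (t² + 11*t + 11*(-16) + t*(-16)) = (t² + t²) + (t² + 11*t - 176 - 16*t) = 2*t² + (-176 + t² - 5*t) = -176 - 5*t + 3*t²)
D(X) = √(1588 + X) (D(X) = √(X + 1588) = √(1588 + X))
D(38) + R(-323) = √(1588 + 38) + (-176 - 5*(-323) + 3*(-323)²) = √1626 + (-176 + 1615 + 3*104329) = √1626 + (-176 + 1615 + 312987) = √1626 + 314426 = 314426 + √1626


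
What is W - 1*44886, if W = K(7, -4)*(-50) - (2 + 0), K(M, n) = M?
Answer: -45238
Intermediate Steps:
W = -352 (W = 7*(-50) - (2 + 0) = -350 - 1*2 = -350 - 2 = -352)
W - 1*44886 = -352 - 1*44886 = -352 - 44886 = -45238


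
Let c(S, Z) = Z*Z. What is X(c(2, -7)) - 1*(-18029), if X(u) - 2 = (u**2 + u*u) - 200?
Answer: 22633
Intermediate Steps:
c(S, Z) = Z**2
X(u) = -198 + 2*u**2 (X(u) = 2 + ((u**2 + u*u) - 200) = 2 + ((u**2 + u**2) - 200) = 2 + (2*u**2 - 200) = 2 + (-200 + 2*u**2) = -198 + 2*u**2)
X(c(2, -7)) - 1*(-18029) = (-198 + 2*((-7)**2)**2) - 1*(-18029) = (-198 + 2*49**2) + 18029 = (-198 + 2*2401) + 18029 = (-198 + 4802) + 18029 = 4604 + 18029 = 22633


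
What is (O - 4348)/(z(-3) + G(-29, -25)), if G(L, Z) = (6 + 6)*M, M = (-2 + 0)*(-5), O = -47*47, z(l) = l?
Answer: -6557/117 ≈ -56.043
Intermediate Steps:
O = -2209
M = 10 (M = -2*(-5) = 10)
G(L, Z) = 120 (G(L, Z) = (6 + 6)*10 = 12*10 = 120)
(O - 4348)/(z(-3) + G(-29, -25)) = (-2209 - 4348)/(-3 + 120) = -6557/117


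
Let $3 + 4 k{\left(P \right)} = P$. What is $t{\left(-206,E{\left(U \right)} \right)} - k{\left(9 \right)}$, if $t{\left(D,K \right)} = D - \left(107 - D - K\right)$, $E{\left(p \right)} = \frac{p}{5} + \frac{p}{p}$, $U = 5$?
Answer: $- \frac{1037}{2} \approx -518.5$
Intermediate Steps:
$E{\left(p \right)} = 1 + \frac{p}{5}$ ($E{\left(p \right)} = p \frac{1}{5} + 1 = \frac{p}{5} + 1 = 1 + \frac{p}{5}$)
$k{\left(P \right)} = - \frac{3}{4} + \frac{P}{4}$
$t{\left(D,K \right)} = -107 + K + 2 D$ ($t{\left(D,K \right)} = D + \left(-107 + D + K\right) = -107 + K + 2 D$)
$t{\left(-206,E{\left(U \right)} \right)} - k{\left(9 \right)} = \left(-107 + \left(1 + \frac{1}{5} \cdot 5\right) + 2 \left(-206\right)\right) - \left(- \frac{3}{4} + \frac{1}{4} \cdot 9\right) = \left(-107 + \left(1 + 1\right) - 412\right) - \left(- \frac{3}{4} + \frac{9}{4}\right) = \left(-107 + 2 - 412\right) - \frac{3}{2} = -517 - \frac{3}{2} = - \frac{1037}{2}$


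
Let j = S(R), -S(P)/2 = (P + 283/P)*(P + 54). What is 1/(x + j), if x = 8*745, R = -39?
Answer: 13/95520 ≈ 0.00013610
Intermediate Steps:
S(P) = -2*(54 + P)*(P + 283/P) (S(P) = -2*(P + 283/P)*(P + 54) = -2*(P + 283/P)*(54 + P) = -2*(54 + P)*(P + 283/P))
j = 18040/13 (j = -566 - 30564/(-39) - 108*(-39) - 2*(-39)² = -566 - 30564*(-1/39) + 4212 - 2*1521 = -566 + 10188/13 + 4212 - 3042 = 18040/13 ≈ 1387.7)
x = 5960
1/(x + j) = 1/(5960 + 18040/13) = 1/(95520/13) = 13/95520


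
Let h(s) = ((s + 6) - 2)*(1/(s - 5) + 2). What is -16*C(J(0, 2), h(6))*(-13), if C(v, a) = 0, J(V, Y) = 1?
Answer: 0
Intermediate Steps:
h(s) = (2 + 1/(-5 + s))*(4 + s) (h(s) = ((6 + s) - 2)*(1/(-5 + s) + 2) = (4 + s)*(2 + 1/(-5 + s)) = (2 + 1/(-5 + s))*(4 + s))
-16*C(J(0, 2), h(6))*(-13) = -16*0*(-13) = 0*(-13) = 0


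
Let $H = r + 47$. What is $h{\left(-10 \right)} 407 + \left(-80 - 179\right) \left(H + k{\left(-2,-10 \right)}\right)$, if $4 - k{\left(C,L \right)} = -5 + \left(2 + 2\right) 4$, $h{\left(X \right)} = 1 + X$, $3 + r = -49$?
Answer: $-555$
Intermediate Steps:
$r = -52$ ($r = -3 - 49 = -52$)
$H = -5$ ($H = -52 + 47 = -5$)
$k{\left(C,L \right)} = -7$ ($k{\left(C,L \right)} = 4 - \left(-5 + \left(2 + 2\right) 4\right) = 4 - \left(-5 + 4 \cdot 4\right) = 4 - \left(-5 + 16\right) = 4 - 11 = -7$)
$h{\left(-10 \right)} 407 + \left(-80 - 179\right) \left(H + k{\left(-2,-10 \right)}\right) = \left(1 - 10\right) 407 + \left(-80 - 179\right) \left(-5 - 7\right) = \left(-9\right) 407 - -3108 = -3663 + 3108 = -555$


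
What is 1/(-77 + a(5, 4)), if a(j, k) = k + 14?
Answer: -1/59 ≈ -0.016949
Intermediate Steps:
a(j, k) = 14 + k
1/(-77 + a(5, 4)) = 1/(-77 + (14 + 4)) = 1/(-77 + 18) = 1/(-59) = -1/59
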